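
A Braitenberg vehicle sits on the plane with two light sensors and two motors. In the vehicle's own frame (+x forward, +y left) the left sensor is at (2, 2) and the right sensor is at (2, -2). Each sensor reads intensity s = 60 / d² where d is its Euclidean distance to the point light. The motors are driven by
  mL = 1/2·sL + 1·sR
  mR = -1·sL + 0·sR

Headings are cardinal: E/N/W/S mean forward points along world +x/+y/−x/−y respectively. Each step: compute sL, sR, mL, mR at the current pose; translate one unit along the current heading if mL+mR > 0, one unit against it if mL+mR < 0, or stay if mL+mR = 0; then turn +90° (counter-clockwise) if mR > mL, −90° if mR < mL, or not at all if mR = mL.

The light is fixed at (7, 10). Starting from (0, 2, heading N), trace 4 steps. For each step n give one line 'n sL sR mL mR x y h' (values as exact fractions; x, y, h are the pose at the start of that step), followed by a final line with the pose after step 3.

0 20/39 60/61 2950/2379 -20/39 0 2 N
1 6/5 30/53 309/265 -6/5 0 3 E
2 20/39 60/181 4150/7059 -20/39 -1 3 S
3 3/10 15/34 201/340 -3/10 -1 2 W
final -2 2 N

n=0: pose=(0,2,N); sL=20/39, sR=60/61; mL=2950/2379, mR=-20/39; mL+mR=1730/2379 → advance +1; mR−mL=-1390/793 → turn -1·90°
n=1: pose=(0,3,E); sL=6/5, sR=30/53; mL=309/265, mR=-6/5; mL+mR=-9/265 → advance -1; mR−mL=-627/265 → turn -1·90°
n=2: pose=(-1,3,S); sL=20/39, sR=60/181; mL=4150/7059, mR=-20/39; mL+mR=530/7059 → advance +1; mR−mL=-2590/2353 → turn -1·90°
n=3: pose=(-1,2,W); sL=3/10, sR=15/34; mL=201/340, mR=-3/10; mL+mR=99/340 → advance +1; mR−mL=-303/340 → turn -1·90°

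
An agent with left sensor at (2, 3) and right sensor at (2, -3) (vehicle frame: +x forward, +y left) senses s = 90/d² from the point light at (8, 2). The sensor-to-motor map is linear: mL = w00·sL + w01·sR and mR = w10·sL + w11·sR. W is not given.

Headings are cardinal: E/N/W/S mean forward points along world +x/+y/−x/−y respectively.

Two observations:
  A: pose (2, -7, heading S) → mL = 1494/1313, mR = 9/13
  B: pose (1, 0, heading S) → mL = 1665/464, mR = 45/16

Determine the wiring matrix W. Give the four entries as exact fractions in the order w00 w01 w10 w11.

1 1 1 0

obs A: pose=(2,-7,S) → sL=9/13, sR=45/101, mL=1494/1313, mR=9/13
obs B: pose=(1,0,S) → sL=45/16, sR=45/58, mL=1665/464, mR=45/16
sensor matrix S = [[9/13, 45/101], [45/16, 45/58]]; det S = -436185/609232
solve [mL_A; mL_B] = S·[w00; w01] and [mR_A; mR_B] = S·[w10; w11]:
  w00 = 1, w01 = 1, w10 = 1, w11 = 0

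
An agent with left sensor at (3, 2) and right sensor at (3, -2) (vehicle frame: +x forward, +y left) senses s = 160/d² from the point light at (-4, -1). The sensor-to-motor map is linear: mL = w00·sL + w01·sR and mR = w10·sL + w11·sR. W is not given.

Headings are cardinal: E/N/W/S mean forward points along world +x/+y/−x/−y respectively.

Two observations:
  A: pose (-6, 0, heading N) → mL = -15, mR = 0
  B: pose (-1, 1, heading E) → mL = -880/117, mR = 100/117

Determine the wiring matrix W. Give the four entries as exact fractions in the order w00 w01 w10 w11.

-1 -1 1 -1/2

obs A: pose=(-6,0,N) → sL=5, sR=10, mL=-15, mR=0
obs B: pose=(-1,1,E) → sL=40/13, sR=40/9, mL=-880/117, mR=100/117
sensor matrix S = [[5, 10], [40/13, 40/9]]; det S = -1000/117
solve [mL_A; mL_B] = S·[w00; w01] and [mR_A; mR_B] = S·[w10; w11]:
  w00 = -1, w01 = -1, w10 = 1, w11 = -1/2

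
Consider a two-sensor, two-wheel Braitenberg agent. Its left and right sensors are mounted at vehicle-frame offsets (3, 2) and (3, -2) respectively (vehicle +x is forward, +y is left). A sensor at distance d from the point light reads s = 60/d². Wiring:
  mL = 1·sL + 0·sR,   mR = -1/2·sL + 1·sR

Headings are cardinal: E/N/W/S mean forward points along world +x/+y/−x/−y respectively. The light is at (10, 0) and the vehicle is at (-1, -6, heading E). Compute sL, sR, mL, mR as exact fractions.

left sensor world pos  = (2, -4); dL² = 80
right sensor world pos = (2, -8); dR² = 128
sL = 60/80 = 3/4
sR = 60/128 = 15/32
mL = 1·sL + 0·sR = 3/4
mR = -1/2·sL + 1·sR = 3/32

3/4 15/32 3/4 3/32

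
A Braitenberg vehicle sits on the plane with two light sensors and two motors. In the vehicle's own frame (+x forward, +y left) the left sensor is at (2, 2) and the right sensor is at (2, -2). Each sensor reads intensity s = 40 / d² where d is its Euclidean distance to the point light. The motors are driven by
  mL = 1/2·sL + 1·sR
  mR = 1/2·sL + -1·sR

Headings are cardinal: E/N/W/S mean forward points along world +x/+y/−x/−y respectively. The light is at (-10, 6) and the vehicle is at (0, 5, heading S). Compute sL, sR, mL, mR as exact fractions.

left sensor world pos  = (2, 3); dL² = 153
right sensor world pos = (-2, 3); dR² = 73
sL = 40/153 = 40/153
sR = 40/73 = 40/73
mL = 1/2·sL + 1·sR = 7580/11169
mR = 1/2·sL + -1·sR = -4660/11169

40/153 40/73 7580/11169 -4660/11169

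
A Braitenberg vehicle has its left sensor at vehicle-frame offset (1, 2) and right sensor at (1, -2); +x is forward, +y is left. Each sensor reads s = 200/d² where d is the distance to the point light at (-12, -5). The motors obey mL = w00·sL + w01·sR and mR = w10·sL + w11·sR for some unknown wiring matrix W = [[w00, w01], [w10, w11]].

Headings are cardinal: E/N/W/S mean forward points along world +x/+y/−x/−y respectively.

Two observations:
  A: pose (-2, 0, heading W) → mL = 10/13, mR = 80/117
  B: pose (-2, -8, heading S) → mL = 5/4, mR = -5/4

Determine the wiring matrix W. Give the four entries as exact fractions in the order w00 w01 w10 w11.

obs A: pose=(-2,0,W) → sL=20/9, sR=20/13, mL=10/13, mR=80/117
obs B: pose=(-2,-8,S) → sL=5/4, sR=5/2, mL=5/4, mR=-5/4
sensor matrix S = [[20/9, 20/13], [5/4, 5/2]]; det S = 425/117
solve [mL_A; mL_B] = S·[w00; w01] and [mR_A; mR_B] = S·[w10; w11]:
  w00 = 0, w01 = 1/2, w10 = 1, w11 = -1

0 1/2 1 -1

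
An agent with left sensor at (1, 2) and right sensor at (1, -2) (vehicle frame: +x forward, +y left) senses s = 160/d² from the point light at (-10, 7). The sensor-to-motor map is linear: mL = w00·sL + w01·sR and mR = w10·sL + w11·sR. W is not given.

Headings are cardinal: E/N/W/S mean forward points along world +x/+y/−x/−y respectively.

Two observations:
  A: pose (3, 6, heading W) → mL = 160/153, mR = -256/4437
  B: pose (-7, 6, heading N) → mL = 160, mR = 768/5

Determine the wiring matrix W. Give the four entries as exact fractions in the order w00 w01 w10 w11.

obs A: pose=(3,6,W) → sL=160/153, sR=32/29, mL=160/153, mR=-256/4437
obs B: pose=(-7,6,N) → sL=160, sR=32/5, mL=160, mR=768/5
sensor matrix S = [[160/153, 32/29], [160, 32/5]]; det S = -753664/4437
solve [mL_A; mL_B] = S·[w00; w01] and [mR_A; mR_B] = S·[w10; w11]:
  w00 = 1, w01 = 0, w10 = 1, w11 = -1

1 0 1 -1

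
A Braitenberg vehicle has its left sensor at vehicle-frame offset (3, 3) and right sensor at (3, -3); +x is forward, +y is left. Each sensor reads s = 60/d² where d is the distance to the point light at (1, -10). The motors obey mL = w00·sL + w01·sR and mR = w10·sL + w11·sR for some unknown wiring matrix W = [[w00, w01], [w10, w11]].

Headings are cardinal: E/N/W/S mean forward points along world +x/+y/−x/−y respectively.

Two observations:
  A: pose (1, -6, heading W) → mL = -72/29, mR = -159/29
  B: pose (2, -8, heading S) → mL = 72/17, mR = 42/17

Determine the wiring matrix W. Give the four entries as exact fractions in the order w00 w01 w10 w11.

-1/2 1/2 -1 1/2

obs A: pose=(1,-6,W) → sL=6, sR=30/29, mL=-72/29, mR=-159/29
obs B: pose=(2,-8,S) → sL=60/17, sR=12, mL=72/17, mR=42/17
sensor matrix S = [[6, 30/29], [60/17, 12]]; det S = 33696/493
solve [mL_A; mL_B] = S·[w00; w01] and [mR_A; mR_B] = S·[w10; w11]:
  w00 = -1/2, w01 = 1/2, w10 = -1, w11 = 1/2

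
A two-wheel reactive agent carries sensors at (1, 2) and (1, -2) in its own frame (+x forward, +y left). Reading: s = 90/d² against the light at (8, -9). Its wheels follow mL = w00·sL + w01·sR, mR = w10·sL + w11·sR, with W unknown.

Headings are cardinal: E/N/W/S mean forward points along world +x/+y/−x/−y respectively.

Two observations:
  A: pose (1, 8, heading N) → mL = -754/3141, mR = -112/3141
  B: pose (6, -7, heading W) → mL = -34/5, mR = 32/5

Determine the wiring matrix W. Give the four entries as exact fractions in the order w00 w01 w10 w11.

-1/2 -1/2 1 -1

obs A: pose=(1,8,N) → sL=2/9, sR=90/349, mL=-754/3141, mR=-112/3141
obs B: pose=(6,-7,W) → sL=10, sR=18/5, mL=-34/5, mR=32/5
sensor matrix S = [[2/9, 90/349], [10, 18/5]]; det S = -3104/1745
solve [mL_A; mL_B] = S·[w00; w01] and [mR_A; mR_B] = S·[w10; w11]:
  w00 = -1/2, w01 = -1/2, w10 = 1, w11 = -1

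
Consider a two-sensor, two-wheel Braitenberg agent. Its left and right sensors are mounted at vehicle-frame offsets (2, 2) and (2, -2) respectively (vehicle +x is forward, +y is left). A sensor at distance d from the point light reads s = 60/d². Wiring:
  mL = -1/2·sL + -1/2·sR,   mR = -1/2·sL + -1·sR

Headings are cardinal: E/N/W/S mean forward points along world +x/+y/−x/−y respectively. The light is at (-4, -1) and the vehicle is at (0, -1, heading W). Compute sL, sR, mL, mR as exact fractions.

15/2 15/2 -15/2 -45/4

left sensor world pos  = (-2, -3); dL² = 8
right sensor world pos = (-2, 1); dR² = 8
sL = 60/8 = 15/2
sR = 60/8 = 15/2
mL = -1/2·sL + -1/2·sR = -15/2
mR = -1/2·sL + -1·sR = -45/4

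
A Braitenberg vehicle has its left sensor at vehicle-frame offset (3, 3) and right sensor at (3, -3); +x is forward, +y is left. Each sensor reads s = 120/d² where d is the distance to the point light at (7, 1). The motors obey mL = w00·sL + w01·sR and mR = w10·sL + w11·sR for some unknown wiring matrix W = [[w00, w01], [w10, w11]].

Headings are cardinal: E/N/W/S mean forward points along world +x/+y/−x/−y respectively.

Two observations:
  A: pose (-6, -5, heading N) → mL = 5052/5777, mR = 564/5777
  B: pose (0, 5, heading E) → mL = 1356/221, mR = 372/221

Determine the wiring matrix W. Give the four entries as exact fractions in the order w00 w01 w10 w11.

-1/2 1 -1 1/2

obs A: pose=(-6,-5,N) → sL=24/53, sR=120/109, mL=5052/5777, mR=564/5777
obs B: pose=(0,5,E) → sL=24/13, sR=120/17, mL=1356/221, mR=372/221
sensor matrix S = [[24/53, 120/109], [24/13, 120/17]]; det S = 1486080/1276717
solve [mL_A; mL_B] = S·[w00; w01] and [mR_A; mR_B] = S·[w10; w11]:
  w00 = -1/2, w01 = 1, w10 = -1, w11 = 1/2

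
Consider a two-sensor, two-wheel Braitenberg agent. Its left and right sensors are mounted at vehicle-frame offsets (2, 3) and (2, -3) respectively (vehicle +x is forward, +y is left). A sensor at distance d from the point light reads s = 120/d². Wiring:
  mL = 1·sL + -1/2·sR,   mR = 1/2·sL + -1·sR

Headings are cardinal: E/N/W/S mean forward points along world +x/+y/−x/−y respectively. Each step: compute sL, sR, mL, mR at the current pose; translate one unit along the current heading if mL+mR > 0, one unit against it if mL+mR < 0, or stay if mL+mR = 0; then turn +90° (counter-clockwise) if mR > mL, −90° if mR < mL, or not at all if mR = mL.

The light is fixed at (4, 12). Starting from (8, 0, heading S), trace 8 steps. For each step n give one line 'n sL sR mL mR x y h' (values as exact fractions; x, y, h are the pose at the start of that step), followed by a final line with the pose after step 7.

0 24/49 120/197 1788/9653 -3516/9653 8 0 S
1 3/5 30/17 -24/85 -249/170 8 1 W
2 24/17 24/29 492/493 -60/493 9 1 N
3 60/49 60/109 5070/5341 330/5341 9 2 E
4 8/15 40/51 12/85 -44/85 10 2 S
5 3/4 30/13 -21/52 -201/104 10 3 W
6 24/13 120/149 2796/1937 228/1937 11 3 N
7 60/53 60/101 4470/5353 -150/5353 11 4 E
final 12 4 S

n=0: pose=(8,0,S); sL=24/49, sR=120/197; mL=1788/9653, mR=-3516/9653; mL+mR=-1728/9653 → advance -1; mR−mL=-5304/9653 → turn -1·90°
n=1: pose=(8,1,W); sL=3/5, sR=30/17; mL=-24/85, mR=-249/170; mL+mR=-297/170 → advance -1; mR−mL=-201/170 → turn -1·90°
n=2: pose=(9,1,N); sL=24/17, sR=24/29; mL=492/493, mR=-60/493; mL+mR=432/493 → advance +1; mR−mL=-552/493 → turn -1·90°
n=3: pose=(9,2,E); sL=60/49, sR=60/109; mL=5070/5341, mR=330/5341; mL+mR=5400/5341 → advance +1; mR−mL=-4740/5341 → turn -1·90°
n=4: pose=(10,2,S); sL=8/15, sR=40/51; mL=12/85, mR=-44/85; mL+mR=-32/85 → advance -1; mR−mL=-56/85 → turn -1·90°
n=5: pose=(10,3,W); sL=3/4, sR=30/13; mL=-21/52, mR=-201/104; mL+mR=-243/104 → advance -1; mR−mL=-159/104 → turn -1·90°
n=6: pose=(11,3,N); sL=24/13, sR=120/149; mL=2796/1937, mR=228/1937; mL+mR=3024/1937 → advance +1; mR−mL=-2568/1937 → turn -1·90°
n=7: pose=(11,4,E); sL=60/53, sR=60/101; mL=4470/5353, mR=-150/5353; mL+mR=4320/5353 → advance +1; mR−mL=-4620/5353 → turn -1·90°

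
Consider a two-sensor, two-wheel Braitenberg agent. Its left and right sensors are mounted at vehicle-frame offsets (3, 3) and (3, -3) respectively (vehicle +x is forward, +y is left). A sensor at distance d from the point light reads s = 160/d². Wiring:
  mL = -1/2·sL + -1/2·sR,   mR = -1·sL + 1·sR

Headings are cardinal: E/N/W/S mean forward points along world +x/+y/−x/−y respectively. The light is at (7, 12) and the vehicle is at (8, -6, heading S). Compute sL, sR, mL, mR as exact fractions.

160/457 32/89 -14432/40673 384/40673

left sensor world pos  = (11, -9); dL² = 457
right sensor world pos = (5, -9); dR² = 445
sL = 160/457 = 160/457
sR = 160/445 = 32/89
mL = -1/2·sL + -1/2·sR = -14432/40673
mR = -1·sL + 1·sR = 384/40673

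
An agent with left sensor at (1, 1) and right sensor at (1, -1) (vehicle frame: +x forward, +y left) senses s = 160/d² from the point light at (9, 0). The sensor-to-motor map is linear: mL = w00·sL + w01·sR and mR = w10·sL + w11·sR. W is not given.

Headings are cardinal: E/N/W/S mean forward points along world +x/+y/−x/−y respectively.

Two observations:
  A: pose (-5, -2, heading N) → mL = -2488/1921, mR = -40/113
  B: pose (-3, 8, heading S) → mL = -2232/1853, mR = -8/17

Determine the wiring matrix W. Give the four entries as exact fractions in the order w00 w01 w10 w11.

-1/2 -1 -1/2 0

obs A: pose=(-5,-2,N) → sL=80/113, sR=16/17, mL=-2488/1921, mR=-40/113
obs B: pose=(-3,8,S) → sL=16/17, sR=80/109, mL=-2232/1853, mR=-8/17
sensor matrix S = [[80/113, 16/17], [16/17, 80/109]]; det S = -1303552/3559613
solve [mL_A; mL_B] = S·[w00; w01] and [mR_A; mR_B] = S·[w10; w11]:
  w00 = -1/2, w01 = -1, w10 = -1/2, w11 = 0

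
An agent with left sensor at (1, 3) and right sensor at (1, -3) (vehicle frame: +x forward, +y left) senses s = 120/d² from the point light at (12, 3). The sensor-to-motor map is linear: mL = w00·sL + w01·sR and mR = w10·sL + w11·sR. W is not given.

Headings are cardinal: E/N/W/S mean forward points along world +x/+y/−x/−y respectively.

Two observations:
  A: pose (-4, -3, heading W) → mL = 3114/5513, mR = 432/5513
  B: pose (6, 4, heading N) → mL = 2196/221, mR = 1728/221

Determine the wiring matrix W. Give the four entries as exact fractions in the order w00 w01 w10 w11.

obs A: pose=(-4,-3,W) → sL=12/37, sR=60/149, mL=3114/5513, mR=432/5513
obs B: pose=(6,4,N) → sL=24/17, sR=120/13, mL=2196/221, mR=1728/221
sensor matrix S = [[12/37, 60/149], [24/17, 120/13]]; det S = 2954880/1218373
solve [mL_A; mL_B] = S·[w00; w01] and [mR_A; mR_B] = S·[w10; w11]:
  w00 = 1/2, w01 = 1, w10 = -1, w11 = 1

1/2 1 -1 1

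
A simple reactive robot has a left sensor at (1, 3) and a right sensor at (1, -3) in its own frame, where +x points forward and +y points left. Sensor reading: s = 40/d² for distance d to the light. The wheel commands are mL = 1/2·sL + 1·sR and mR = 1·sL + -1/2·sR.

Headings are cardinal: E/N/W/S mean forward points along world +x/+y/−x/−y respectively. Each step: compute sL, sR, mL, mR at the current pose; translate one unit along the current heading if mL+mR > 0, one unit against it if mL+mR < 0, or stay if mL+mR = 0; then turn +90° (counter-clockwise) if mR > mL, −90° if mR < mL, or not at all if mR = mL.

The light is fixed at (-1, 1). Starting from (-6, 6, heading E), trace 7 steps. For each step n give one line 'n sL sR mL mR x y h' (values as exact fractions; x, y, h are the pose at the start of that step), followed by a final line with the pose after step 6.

n=0: pose=(-6,6,E); sL=1/2, sR=2; mL=9/4, mR=-1/2; mL+mR=7/4 → advance +1; mR−mL=-11/4 → turn -1·90°
n=1: pose=(-5,6,S); sL=40/17, sR=8/13; mL=396/221, mR=452/221; mL+mR=848/221 → advance +1; mR−mL=56/221 → turn +1·90°
n=2: pose=(-5,5,E); sL=20/29, sR=4; mL=126/29, mR=-38/29; mL+mR=88/29 → advance +1; mR−mL=-164/29 → turn -1·90°
n=3: pose=(-4,5,S); sL=40/9, sR=8/9; mL=28/9, mR=4; mL+mR=64/9 → advance +1; mR−mL=8/9 → turn +1·90°
n=4: pose=(-4,4,E); sL=1, sR=10; mL=21/2, mR=-4; mL+mR=13/2 → advance +1; mR−mL=-29/2 → turn -1·90°
n=5: pose=(-3,4,S); sL=8, sR=40/29; mL=156/29, mR=212/29; mL+mR=368/29 → advance +1; mR−mL=56/29 → turn +1·90°
n=6: pose=(-3,3,E); sL=20/13, sR=20; mL=270/13, mR=-110/13; mL+mR=160/13 → advance +1; mR−mL=-380/13 → turn -1·90°

0 1/2 2 9/4 -1/2 -6 6 E
1 40/17 8/13 396/221 452/221 -5 6 S
2 20/29 4 126/29 -38/29 -5 5 E
3 40/9 8/9 28/9 4 -4 5 S
4 1 10 21/2 -4 -4 4 E
5 8 40/29 156/29 212/29 -3 4 S
6 20/13 20 270/13 -110/13 -3 3 E
final -2 3 S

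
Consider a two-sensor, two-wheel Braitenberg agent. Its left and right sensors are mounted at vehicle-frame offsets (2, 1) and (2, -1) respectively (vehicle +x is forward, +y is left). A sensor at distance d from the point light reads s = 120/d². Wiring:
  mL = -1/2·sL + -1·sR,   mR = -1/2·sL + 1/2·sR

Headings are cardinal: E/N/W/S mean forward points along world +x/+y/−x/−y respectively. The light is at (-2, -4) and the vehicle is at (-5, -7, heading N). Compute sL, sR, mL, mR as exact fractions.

120/17 24 -468/17 144/17

left sensor world pos  = (-6, -5); dL² = 17
right sensor world pos = (-4, -5); dR² = 5
sL = 120/17 = 120/17
sR = 120/5 = 24
mL = -1/2·sL + -1·sR = -468/17
mR = -1/2·sL + 1/2·sR = 144/17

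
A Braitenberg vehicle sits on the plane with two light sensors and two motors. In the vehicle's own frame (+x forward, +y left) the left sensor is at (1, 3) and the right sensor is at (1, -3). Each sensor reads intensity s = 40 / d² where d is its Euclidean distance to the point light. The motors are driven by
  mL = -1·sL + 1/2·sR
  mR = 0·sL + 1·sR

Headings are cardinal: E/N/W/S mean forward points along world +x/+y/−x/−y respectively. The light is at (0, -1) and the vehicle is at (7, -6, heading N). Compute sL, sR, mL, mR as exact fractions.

left sensor world pos  = (4, -5); dL² = 32
right sensor world pos = (10, -5); dR² = 116
sL = 40/32 = 5/4
sR = 40/116 = 10/29
mL = -1·sL + 1/2·sR = -125/116
mR = 0·sL + 1·sR = 10/29

5/4 10/29 -125/116 10/29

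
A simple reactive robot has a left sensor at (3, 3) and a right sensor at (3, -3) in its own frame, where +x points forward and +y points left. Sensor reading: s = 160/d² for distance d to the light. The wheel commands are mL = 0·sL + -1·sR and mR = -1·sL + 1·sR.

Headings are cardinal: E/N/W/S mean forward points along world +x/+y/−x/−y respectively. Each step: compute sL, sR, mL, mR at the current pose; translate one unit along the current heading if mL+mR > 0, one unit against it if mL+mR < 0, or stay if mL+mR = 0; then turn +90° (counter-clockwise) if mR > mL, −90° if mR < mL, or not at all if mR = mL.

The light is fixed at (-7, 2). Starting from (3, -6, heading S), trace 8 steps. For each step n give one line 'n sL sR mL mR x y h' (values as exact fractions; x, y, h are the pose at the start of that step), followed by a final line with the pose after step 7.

n=0: pose=(3,-6,S); sL=16/29, sR=16/17; mL=-16/17, mR=192/493; mL+mR=-16/29 → advance -1; mR−mL=656/493 → turn +1·90°
n=1: pose=(3,-5,E); sL=32/37, sR=160/269; mL=-160/269, mR=-2688/9953; mL+mR=-32/37 → advance -1; mR−mL=3232/9953 → turn +1·90°
n=2: pose=(2,-5,N); sL=40/13, sR=1; mL=-1, mR=-27/13; mL+mR=-40/13 → advance -1; mR−mL=-14/13 → turn -1·90°
n=3: pose=(2,-6,E); sL=160/169, sR=32/53; mL=-32/53, mR=-3072/8957; mL+mR=-160/169 → advance -1; mR−mL=2336/8957 → turn +1·90°
n=4: pose=(1,-6,N); sL=16/5, sR=80/73; mL=-80/73, mR=-768/365; mL+mR=-16/5 → advance -1; mR−mL=-368/365 → turn -1·90°
n=5: pose=(1,-7,E); sL=160/157, sR=32/53; mL=-32/53, mR=-3456/8321; mL+mR=-160/157 → advance -1; mR−mL=1568/8321 → turn +1·90°
n=6: pose=(0,-7,N); sL=40/13, sR=20/17; mL=-20/17, mR=-420/221; mL+mR=-40/13 → advance -1; mR−mL=-160/221 → turn -1·90°
n=7: pose=(0,-8,E); sL=160/149, sR=160/269; mL=-160/269, mR=-19200/40081; mL+mR=-160/149 → advance -1; mR−mL=4640/40081 → turn +1·90°

0 16/29 16/17 -16/17 192/493 3 -6 S
1 32/37 160/269 -160/269 -2688/9953 3 -5 E
2 40/13 1 -1 -27/13 2 -5 N
3 160/169 32/53 -32/53 -3072/8957 2 -6 E
4 16/5 80/73 -80/73 -768/365 1 -6 N
5 160/157 32/53 -32/53 -3456/8321 1 -7 E
6 40/13 20/17 -20/17 -420/221 0 -7 N
7 160/149 160/269 -160/269 -19200/40081 0 -8 E
final -1 -8 N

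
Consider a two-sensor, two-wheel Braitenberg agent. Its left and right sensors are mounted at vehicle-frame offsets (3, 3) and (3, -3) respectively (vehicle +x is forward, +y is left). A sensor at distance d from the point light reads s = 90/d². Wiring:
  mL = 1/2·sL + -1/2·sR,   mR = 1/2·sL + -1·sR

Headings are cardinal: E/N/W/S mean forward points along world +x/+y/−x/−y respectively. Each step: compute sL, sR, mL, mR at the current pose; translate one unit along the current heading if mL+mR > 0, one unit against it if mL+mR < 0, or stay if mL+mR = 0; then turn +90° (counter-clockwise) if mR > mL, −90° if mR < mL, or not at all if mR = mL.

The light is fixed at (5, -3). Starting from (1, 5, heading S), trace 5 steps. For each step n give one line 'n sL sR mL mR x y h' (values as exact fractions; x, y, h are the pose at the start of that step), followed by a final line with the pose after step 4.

n=0: pose=(1,5,S); sL=45/13, sR=45/37; mL=540/481, mR=495/962; mL+mR=1575/962 → advance +1; mR−mL=-45/74 → turn -1·90°
n=1: pose=(1,4,W); sL=18/13, sR=90/149; mL=756/1937, mR=171/1937; mL+mR=927/1937 → advance +1; mR−mL=-45/149 → turn -1·90°
n=2: pose=(0,4,N); sL=45/82, sR=45/52; mL=-675/4264, mR=-315/533; mL+mR=-3195/4264 → advance -1; mR−mL=-45/104 → turn -1·90°
n=3: pose=(0,3,E); sL=18/17, sR=90/13; mL=-648/221, mR=-1413/221; mL+mR=-2061/221 → advance -1; mR−mL=-45/13 → turn -1·90°
n=4: pose=(-1,3,S); sL=5, sR=1; mL=2, mR=3/2; mL+mR=7/2 → advance +1; mR−mL=-1/2 → turn -1·90°

0 45/13 45/37 540/481 495/962 1 5 S
1 18/13 90/149 756/1937 171/1937 1 4 W
2 45/82 45/52 -675/4264 -315/533 0 4 N
3 18/17 90/13 -648/221 -1413/221 0 3 E
4 5 1 2 3/2 -1 3 S
final -1 2 W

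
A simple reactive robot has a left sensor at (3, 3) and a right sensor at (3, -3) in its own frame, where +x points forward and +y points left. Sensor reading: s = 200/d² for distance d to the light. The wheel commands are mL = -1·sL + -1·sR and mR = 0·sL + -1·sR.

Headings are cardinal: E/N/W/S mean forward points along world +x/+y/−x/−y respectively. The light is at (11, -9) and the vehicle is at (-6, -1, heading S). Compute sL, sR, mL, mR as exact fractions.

left sensor world pos  = (-3, -4); dL² = 221
right sensor world pos = (-9, -4); dR² = 425
sL = 200/221 = 200/221
sR = 200/425 = 8/17
mL = -1·sL + -1·sR = -304/221
mR = 0·sL + -1·sR = -8/17

200/221 8/17 -304/221 -8/17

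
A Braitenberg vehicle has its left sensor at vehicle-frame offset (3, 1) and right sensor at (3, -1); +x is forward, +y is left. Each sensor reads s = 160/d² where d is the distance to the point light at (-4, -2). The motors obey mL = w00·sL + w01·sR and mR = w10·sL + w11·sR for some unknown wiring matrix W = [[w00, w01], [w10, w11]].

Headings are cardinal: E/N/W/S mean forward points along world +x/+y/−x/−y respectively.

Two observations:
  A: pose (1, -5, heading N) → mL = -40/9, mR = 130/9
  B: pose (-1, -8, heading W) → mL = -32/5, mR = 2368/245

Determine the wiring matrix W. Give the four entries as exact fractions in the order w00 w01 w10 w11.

0 -1 1 1

obs A: pose=(1,-5,N) → sL=10, sR=40/9, mL=-40/9, mR=130/9
obs B: pose=(-1,-8,W) → sL=160/49, sR=32/5, mL=-32/5, mR=2368/245
sensor matrix S = [[10, 40/9], [160/49, 32/5]]; det S = 21824/441
solve [mL_A; mL_B] = S·[w00; w01] and [mR_A; mR_B] = S·[w10; w11]:
  w00 = 0, w01 = -1, w10 = 1, w11 = 1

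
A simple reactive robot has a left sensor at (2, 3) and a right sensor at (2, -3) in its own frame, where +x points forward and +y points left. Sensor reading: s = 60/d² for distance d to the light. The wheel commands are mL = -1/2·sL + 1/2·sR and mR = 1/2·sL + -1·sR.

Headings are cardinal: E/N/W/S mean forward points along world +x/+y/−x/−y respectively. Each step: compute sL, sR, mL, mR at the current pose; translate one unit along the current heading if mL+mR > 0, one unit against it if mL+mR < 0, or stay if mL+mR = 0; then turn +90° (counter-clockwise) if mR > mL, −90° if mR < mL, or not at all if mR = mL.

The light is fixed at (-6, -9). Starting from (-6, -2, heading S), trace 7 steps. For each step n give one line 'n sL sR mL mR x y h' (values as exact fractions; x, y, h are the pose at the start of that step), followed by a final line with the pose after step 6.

0 30/17 30/17 0 -15/17 -6 -2 S
1 60/29 12/25 -576/725 402/725 -6 -1 W
2 15/13 3/2 9/52 -12/13 -5 -1 S
3 60/37 12/29 -648/1073 426/1073 -5 0 W
4 30/37 6/5 36/185 -147/185 -4 0 S
5 60/49 60/169 -3600/8281 2130/8281 -4 1 W
6 3/5 15/16 27/160 -51/80 -3 1 S
final -3 2 W

n=0: pose=(-6,-2,S); sL=30/17, sR=30/17; mL=0, mR=-15/17; mL+mR=-15/17 → advance -1; mR−mL=-15/17 → turn -1·90°
n=1: pose=(-6,-1,W); sL=60/29, sR=12/25; mL=-576/725, mR=402/725; mL+mR=-6/25 → advance -1; mR−mL=978/725 → turn +1·90°
n=2: pose=(-5,-1,S); sL=15/13, sR=3/2; mL=9/52, mR=-12/13; mL+mR=-3/4 → advance -1; mR−mL=-57/52 → turn -1·90°
n=3: pose=(-5,0,W); sL=60/37, sR=12/29; mL=-648/1073, mR=426/1073; mL+mR=-6/29 → advance -1; mR−mL=1074/1073 → turn +1·90°
n=4: pose=(-4,0,S); sL=30/37, sR=6/5; mL=36/185, mR=-147/185; mL+mR=-3/5 → advance -1; mR−mL=-183/185 → turn -1·90°
n=5: pose=(-4,1,W); sL=60/49, sR=60/169; mL=-3600/8281, mR=2130/8281; mL+mR=-30/169 → advance -1; mR−mL=5730/8281 → turn +1·90°
n=6: pose=(-3,1,S); sL=3/5, sR=15/16; mL=27/160, mR=-51/80; mL+mR=-15/32 → advance -1; mR−mL=-129/160 → turn -1·90°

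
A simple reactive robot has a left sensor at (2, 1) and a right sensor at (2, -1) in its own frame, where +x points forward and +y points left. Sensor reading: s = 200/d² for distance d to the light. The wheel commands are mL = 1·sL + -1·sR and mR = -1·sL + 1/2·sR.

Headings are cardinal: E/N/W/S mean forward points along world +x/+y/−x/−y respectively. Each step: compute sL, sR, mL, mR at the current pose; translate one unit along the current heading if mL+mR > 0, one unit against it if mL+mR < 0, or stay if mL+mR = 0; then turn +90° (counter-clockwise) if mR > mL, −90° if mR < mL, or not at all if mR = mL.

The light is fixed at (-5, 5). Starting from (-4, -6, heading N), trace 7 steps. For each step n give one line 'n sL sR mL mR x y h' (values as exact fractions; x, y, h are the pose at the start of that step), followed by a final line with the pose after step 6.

n=0: pose=(-4,-6,N); sL=200/81, sR=40/17; mL=160/1377, mR=-1780/1377; mL+mR=-20/17 → advance -1; mR−mL=-1940/1377 → turn -1·90°
n=1: pose=(-4,-7,E); sL=20/13, sR=100/89; mL=480/1157, mR=-1130/1157; mL+mR=-50/89 → advance -1; mR−mL=-1610/1157 → turn -1·90°
n=2: pose=(-5,-7,S); sL=200/197, sR=200/197; mL=0, mR=-100/197; mL+mR=-100/197 → advance -1; mR−mL=-100/197 → turn -1·90°
n=3: pose=(-5,-6,W); sL=50/37, sR=25/13; mL=-275/481, mR=-375/962; mL+mR=-25/26 → advance -1; mR−mL=175/962 → turn +1·90°
n=4: pose=(-4,-6,S); sL=200/173, sR=200/169; mL=-800/29237, mR=-16500/29237; mL+mR=-100/169 → advance -1; mR−mL=-15700/29237 → turn -1·90°
n=5: pose=(-4,-5,W); sL=100/61, sR=100/41; mL=-2000/2501, mR=-1050/2501; mL+mR=-50/41 → advance -1; mR−mL=950/2501 → turn +1·90°
n=6: pose=(-3,-5,S); sL=200/153, sR=40/29; mL=-320/4437, mR=-2740/4437; mL+mR=-20/29 → advance -1; mR−mL=-2420/4437 → turn -1·90°

0 200/81 40/17 160/1377 -1780/1377 -4 -6 N
1 20/13 100/89 480/1157 -1130/1157 -4 -7 E
2 200/197 200/197 0 -100/197 -5 -7 S
3 50/37 25/13 -275/481 -375/962 -5 -6 W
4 200/173 200/169 -800/29237 -16500/29237 -4 -6 S
5 100/61 100/41 -2000/2501 -1050/2501 -4 -5 W
6 200/153 40/29 -320/4437 -2740/4437 -3 -5 S
final -3 -4 W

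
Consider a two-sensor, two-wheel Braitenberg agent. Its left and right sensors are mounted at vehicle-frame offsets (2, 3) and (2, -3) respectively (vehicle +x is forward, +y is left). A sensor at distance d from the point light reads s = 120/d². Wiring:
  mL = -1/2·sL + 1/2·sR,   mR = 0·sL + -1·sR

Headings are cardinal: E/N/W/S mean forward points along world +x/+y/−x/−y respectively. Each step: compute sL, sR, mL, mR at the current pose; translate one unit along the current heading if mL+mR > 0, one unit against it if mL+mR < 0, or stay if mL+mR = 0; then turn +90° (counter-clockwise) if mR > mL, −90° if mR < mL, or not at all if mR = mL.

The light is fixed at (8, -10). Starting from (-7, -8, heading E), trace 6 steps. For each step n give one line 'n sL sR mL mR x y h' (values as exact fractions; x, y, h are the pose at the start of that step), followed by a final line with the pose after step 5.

n=0: pose=(-7,-8,E); sL=60/97, sR=12/17; mL=72/1649, mR=-12/17; mL+mR=-1092/1649 → advance -1; mR−mL=-1236/1649 → turn -1·90°
n=1: pose=(-8,-8,S); sL=120/169, sR=120/361; mL=-11520/61009, mR=-120/361; mL+mR=-31800/61009 → advance -1; mR−mL=-8760/61009 → turn -1·90°
n=2: pose=(-8,-7,W); sL=10/27, sR=1/3; mL=-1/54, mR=-1/3; mL+mR=-19/54 → advance -1; mR−mL=-17/54 → turn -1·90°
n=3: pose=(-7,-7,N); sL=120/349, sR=120/169; mL=10800/58981, mR=-120/169; mL+mR=-31080/58981 → advance -1; mR−mL=-52680/58981 → turn -1·90°
n=4: pose=(-7,-8,E); sL=60/97, sR=12/17; mL=72/1649, mR=-12/17; mL+mR=-1092/1649 → advance -1; mR−mL=-1236/1649 → turn -1·90°
n=5: pose=(-8,-8,S); sL=120/169, sR=120/361; mL=-11520/61009, mR=-120/361; mL+mR=-31800/61009 → advance -1; mR−mL=-8760/61009 → turn -1·90°

0 60/97 12/17 72/1649 -12/17 -7 -8 E
1 120/169 120/361 -11520/61009 -120/361 -8 -8 S
2 10/27 1/3 -1/54 -1/3 -8 -7 W
3 120/349 120/169 10800/58981 -120/169 -7 -7 N
4 60/97 12/17 72/1649 -12/17 -7 -8 E
5 120/169 120/361 -11520/61009 -120/361 -8 -8 S
final -8 -7 W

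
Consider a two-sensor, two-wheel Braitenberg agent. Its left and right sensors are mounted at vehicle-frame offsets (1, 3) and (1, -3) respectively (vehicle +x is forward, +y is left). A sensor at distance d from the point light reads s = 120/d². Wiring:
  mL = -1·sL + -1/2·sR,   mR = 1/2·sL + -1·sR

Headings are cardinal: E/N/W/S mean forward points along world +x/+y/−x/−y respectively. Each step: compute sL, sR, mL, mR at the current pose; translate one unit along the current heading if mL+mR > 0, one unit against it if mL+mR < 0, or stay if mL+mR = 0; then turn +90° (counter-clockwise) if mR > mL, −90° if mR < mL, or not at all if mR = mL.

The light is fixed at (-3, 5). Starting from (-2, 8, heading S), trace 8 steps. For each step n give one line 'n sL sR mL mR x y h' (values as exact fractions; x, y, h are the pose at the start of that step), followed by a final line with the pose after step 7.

n=0: pose=(-2,8,S); sL=6, sR=15; mL=-27/2, mR=-12; mL+mR=-51/2 → advance -1; mR−mL=3/2 → turn +1·90°
n=1: pose=(-2,9,E); sL=120/53, sR=24; mL=-756/53, mR=-1212/53; mL+mR=-1968/53 → advance -1; mR−mL=-456/53 → turn -1·90°
n=2: pose=(-3,9,S); sL=20/3, sR=20/3; mL=-10, mR=-10/3; mL+mR=-40/3 → advance -1; mR−mL=20/3 → turn +1·90°
n=3: pose=(-3,10,E); sL=24/13, sR=24; mL=-180/13, mR=-300/13; mL+mR=-480/13 → advance -1; mR−mL=-120/13 → turn -1·90°
n=4: pose=(-4,10,S); sL=6, sR=15/4; mL=-63/8, mR=-3/4; mL+mR=-69/8 → advance -1; mR−mL=57/8 → turn +1·90°
n=5: pose=(-4,11,E); sL=40/27, sR=40/3; mL=-220/27, mR=-340/27; mL+mR=-560/27 → advance -1; mR−mL=-40/9 → turn -1·90°
n=6: pose=(-5,11,S); sL=60/13, sR=12/5; mL=-378/65, mR=-6/65; mL+mR=-384/65 → advance -1; mR−mL=372/65 → turn +1·90°
n=7: pose=(-5,12,E); sL=120/101, sR=120/17; mL=-8100/1717, mR=-11100/1717; mL+mR=-19200/1717 → advance -1; mR−mL=-3000/1717 → turn -1·90°

0 6 15 -27/2 -12 -2 8 S
1 120/53 24 -756/53 -1212/53 -2 9 E
2 20/3 20/3 -10 -10/3 -3 9 S
3 24/13 24 -180/13 -300/13 -3 10 E
4 6 15/4 -63/8 -3/4 -4 10 S
5 40/27 40/3 -220/27 -340/27 -4 11 E
6 60/13 12/5 -378/65 -6/65 -5 11 S
7 120/101 120/17 -8100/1717 -11100/1717 -5 12 E
final -6 12 S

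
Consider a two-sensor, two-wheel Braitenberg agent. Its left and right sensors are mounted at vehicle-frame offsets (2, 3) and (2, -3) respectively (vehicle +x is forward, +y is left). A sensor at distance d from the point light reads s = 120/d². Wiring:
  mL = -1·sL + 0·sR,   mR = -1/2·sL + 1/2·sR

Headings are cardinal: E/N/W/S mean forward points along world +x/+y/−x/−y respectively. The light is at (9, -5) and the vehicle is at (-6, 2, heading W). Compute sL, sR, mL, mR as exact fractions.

24/61 120/389 -24/61 -1008/23729

left sensor world pos  = (-8, -1); dL² = 305
right sensor world pos = (-8, 5); dR² = 389
sL = 120/305 = 24/61
sR = 120/389 = 120/389
mL = -1·sL + 0·sR = -24/61
mR = -1/2·sL + 1/2·sR = -1008/23729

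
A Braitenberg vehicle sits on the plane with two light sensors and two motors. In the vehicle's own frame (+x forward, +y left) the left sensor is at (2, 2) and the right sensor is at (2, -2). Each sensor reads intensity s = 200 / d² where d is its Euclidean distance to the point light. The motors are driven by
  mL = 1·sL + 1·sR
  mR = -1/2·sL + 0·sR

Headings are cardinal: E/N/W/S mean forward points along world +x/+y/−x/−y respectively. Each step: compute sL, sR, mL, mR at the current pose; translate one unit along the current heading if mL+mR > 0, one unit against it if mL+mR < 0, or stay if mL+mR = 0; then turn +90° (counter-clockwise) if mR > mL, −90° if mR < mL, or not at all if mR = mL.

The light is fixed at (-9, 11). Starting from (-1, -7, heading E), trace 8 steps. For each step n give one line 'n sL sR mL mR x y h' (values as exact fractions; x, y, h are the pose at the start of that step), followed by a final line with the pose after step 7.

0 50/89 2/5 428/445 -25/89 -1 -7 E
1 200/521 200/449 194000/233929 -100/521 0 -7 S
2 20/49 100/169 8280/8281 -10/49 0 -8 W
3 8/13 200/389 5712/5057 -4/13 -1 -8 N
4 50/89 2/5 428/445 -25/89 -1 -7 E
5 200/521 200/449 194000/233929 -100/521 0 -7 S
6 20/49 100/169 8280/8281 -10/49 0 -8 W
7 8/13 200/389 5712/5057 -4/13 -1 -8 N
final -1 -7 E

n=0: pose=(-1,-7,E); sL=50/89, sR=2/5; mL=428/445, mR=-25/89; mL+mR=303/445 → advance +1; mR−mL=-553/445 → turn -1·90°
n=1: pose=(0,-7,S); sL=200/521, sR=200/449; mL=194000/233929, mR=-100/521; mL+mR=149100/233929 → advance +1; mR−mL=-238900/233929 → turn -1·90°
n=2: pose=(0,-8,W); sL=20/49, sR=100/169; mL=8280/8281, mR=-10/49; mL+mR=6590/8281 → advance +1; mR−mL=-9970/8281 → turn -1·90°
n=3: pose=(-1,-8,N); sL=8/13, sR=200/389; mL=5712/5057, mR=-4/13; mL+mR=4156/5057 → advance +1; mR−mL=-7268/5057 → turn -1·90°
n=4: pose=(-1,-7,E); sL=50/89, sR=2/5; mL=428/445, mR=-25/89; mL+mR=303/445 → advance +1; mR−mL=-553/445 → turn -1·90°
n=5: pose=(0,-7,S); sL=200/521, sR=200/449; mL=194000/233929, mR=-100/521; mL+mR=149100/233929 → advance +1; mR−mL=-238900/233929 → turn -1·90°
n=6: pose=(0,-8,W); sL=20/49, sR=100/169; mL=8280/8281, mR=-10/49; mL+mR=6590/8281 → advance +1; mR−mL=-9970/8281 → turn -1·90°
n=7: pose=(-1,-8,N); sL=8/13, sR=200/389; mL=5712/5057, mR=-4/13; mL+mR=4156/5057 → advance +1; mR−mL=-7268/5057 → turn -1·90°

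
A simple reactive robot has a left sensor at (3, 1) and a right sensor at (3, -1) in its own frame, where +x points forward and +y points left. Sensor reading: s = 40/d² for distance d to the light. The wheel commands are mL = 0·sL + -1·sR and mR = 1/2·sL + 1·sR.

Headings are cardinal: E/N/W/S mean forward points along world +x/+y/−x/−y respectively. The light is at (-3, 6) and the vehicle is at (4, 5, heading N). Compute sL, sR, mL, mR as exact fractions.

1 10/17 -10/17 37/34

left sensor world pos  = (3, 8); dL² = 40
right sensor world pos = (5, 8); dR² = 68
sL = 40/40 = 1
sR = 40/68 = 10/17
mL = 0·sL + -1·sR = -10/17
mR = 1/2·sL + 1·sR = 37/34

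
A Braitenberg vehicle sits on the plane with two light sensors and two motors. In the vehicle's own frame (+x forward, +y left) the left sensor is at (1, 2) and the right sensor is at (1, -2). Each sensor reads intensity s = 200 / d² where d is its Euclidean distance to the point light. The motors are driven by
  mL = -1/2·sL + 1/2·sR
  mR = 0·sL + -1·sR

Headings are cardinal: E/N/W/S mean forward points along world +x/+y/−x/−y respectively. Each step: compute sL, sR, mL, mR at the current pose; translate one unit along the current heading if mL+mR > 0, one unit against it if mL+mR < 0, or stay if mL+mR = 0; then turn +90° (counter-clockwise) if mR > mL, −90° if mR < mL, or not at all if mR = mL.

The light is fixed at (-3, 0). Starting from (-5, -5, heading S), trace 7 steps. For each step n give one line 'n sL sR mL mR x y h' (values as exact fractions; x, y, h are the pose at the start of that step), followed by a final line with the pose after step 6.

0 50/9 50/13 -100/117 -50/13 -5 -5 S
1 40/9 200/13 640/117 -200/13 -5 -4 W
2 100/9 20 40/9 -20 -4 -4 N
3 200/9 200/49 -4000/441 -200/49 -4 -5 E
4 25/4 25/2 25/8 -25/2 -5 -5 N
5 200/17 40/13 -960/221 -40/13 -5 -6 E
6 4 100/13 24/13 -100/13 -6 -6 N
final -6 -7 E

n=0: pose=(-5,-5,S); sL=50/9, sR=50/13; mL=-100/117, mR=-50/13; mL+mR=-550/117 → advance -1; mR−mL=-350/117 → turn -1·90°
n=1: pose=(-5,-4,W); sL=40/9, sR=200/13; mL=640/117, mR=-200/13; mL+mR=-1160/117 → advance -1; mR−mL=-2440/117 → turn -1·90°
n=2: pose=(-4,-4,N); sL=100/9, sR=20; mL=40/9, mR=-20; mL+mR=-140/9 → advance -1; mR−mL=-220/9 → turn -1·90°
n=3: pose=(-4,-5,E); sL=200/9, sR=200/49; mL=-4000/441, mR=-200/49; mL+mR=-5800/441 → advance -1; mR−mL=2200/441 → turn +1·90°
n=4: pose=(-5,-5,N); sL=25/4, sR=25/2; mL=25/8, mR=-25/2; mL+mR=-75/8 → advance -1; mR−mL=-125/8 → turn -1·90°
n=5: pose=(-5,-6,E); sL=200/17, sR=40/13; mL=-960/221, mR=-40/13; mL+mR=-1640/221 → advance -1; mR−mL=280/221 → turn +1·90°
n=6: pose=(-6,-6,N); sL=4, sR=100/13; mL=24/13, mR=-100/13; mL+mR=-76/13 → advance -1; mR−mL=-124/13 → turn -1·90°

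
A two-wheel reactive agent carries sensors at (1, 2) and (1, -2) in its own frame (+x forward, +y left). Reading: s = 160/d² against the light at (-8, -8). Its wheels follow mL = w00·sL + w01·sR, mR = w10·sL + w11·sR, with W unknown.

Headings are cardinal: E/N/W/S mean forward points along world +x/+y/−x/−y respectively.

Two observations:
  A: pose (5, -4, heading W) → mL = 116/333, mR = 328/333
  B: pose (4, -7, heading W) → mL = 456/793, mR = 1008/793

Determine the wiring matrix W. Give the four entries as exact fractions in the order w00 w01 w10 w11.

-1/2 1 1/2 1/2

obs A: pose=(5,-4,W) → sL=40/37, sR=8/9, mL=116/333, mR=328/333
obs B: pose=(4,-7,W) → sL=80/61, sR=16/13, mL=456/793, mR=1008/793
sensor matrix S = [[40/37, 8/9], [80/61, 16/13]]; det S = 43520/264069
solve [mL_A; mL_B] = S·[w00; w01] and [mR_A; mR_B] = S·[w10; w11]:
  w00 = -1/2, w01 = 1, w10 = 1/2, w11 = 1/2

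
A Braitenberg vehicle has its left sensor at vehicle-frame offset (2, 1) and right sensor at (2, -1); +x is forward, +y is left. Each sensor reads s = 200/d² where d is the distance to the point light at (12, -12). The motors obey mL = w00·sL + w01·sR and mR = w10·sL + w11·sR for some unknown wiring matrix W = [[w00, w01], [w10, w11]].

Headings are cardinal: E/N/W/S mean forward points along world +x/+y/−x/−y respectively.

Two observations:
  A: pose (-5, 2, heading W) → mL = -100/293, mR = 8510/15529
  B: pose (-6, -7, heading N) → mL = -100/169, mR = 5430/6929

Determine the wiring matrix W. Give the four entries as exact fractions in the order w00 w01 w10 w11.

0 -1 1 1/2

obs A: pose=(-5,2,W) → sL=20/53, sR=100/293, mL=-100/293, mR=8510/15529
obs B: pose=(-6,-7,N) → sL=20/41, sR=100/169, mL=-100/169, mR=5430/6929
sensor matrix S = [[20/53, 100/293], [20/41, 100/169]]; det S = 6112000/107600441
solve [mL_A; mL_B] = S·[w00; w01] and [mR_A; mR_B] = S·[w10; w11]:
  w00 = 0, w01 = -1, w10 = 1, w11 = 1/2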